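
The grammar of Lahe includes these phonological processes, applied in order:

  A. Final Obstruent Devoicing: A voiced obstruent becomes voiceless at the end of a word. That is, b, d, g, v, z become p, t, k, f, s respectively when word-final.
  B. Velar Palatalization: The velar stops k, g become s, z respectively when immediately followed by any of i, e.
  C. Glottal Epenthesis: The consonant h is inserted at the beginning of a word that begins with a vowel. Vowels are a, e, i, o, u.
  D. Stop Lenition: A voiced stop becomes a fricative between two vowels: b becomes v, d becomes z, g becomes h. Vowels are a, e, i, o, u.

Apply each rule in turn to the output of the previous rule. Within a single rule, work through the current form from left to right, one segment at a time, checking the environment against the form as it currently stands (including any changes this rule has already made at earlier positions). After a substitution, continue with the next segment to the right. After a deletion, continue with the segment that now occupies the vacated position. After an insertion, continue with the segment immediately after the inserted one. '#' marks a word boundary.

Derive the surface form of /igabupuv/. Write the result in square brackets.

A Final Obstruent Devoicing: [igabupuv] → [igabupuf]
B Velar Palatalization: no change — [igabupuf]
C Glottal Epenthesis: [igabupuf] → [higabupuf]
D Stop Lenition: [higabupuf] → [hihavupuf]

[hihavupuf]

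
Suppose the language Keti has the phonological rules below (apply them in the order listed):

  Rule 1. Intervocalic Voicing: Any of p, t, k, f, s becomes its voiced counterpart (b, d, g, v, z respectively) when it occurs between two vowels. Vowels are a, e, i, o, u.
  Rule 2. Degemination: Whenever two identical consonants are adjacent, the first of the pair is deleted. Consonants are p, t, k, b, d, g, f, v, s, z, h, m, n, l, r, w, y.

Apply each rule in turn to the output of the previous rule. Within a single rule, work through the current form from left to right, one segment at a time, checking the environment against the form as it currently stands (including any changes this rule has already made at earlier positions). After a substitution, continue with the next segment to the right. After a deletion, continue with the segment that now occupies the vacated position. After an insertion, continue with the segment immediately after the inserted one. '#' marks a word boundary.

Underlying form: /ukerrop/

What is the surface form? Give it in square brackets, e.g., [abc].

Rule 1 Intervocalic Voicing: [ukerrop] → [ugerrop]
Rule 2 Degemination: [ugerrop] → [ugerop]

[ugerop]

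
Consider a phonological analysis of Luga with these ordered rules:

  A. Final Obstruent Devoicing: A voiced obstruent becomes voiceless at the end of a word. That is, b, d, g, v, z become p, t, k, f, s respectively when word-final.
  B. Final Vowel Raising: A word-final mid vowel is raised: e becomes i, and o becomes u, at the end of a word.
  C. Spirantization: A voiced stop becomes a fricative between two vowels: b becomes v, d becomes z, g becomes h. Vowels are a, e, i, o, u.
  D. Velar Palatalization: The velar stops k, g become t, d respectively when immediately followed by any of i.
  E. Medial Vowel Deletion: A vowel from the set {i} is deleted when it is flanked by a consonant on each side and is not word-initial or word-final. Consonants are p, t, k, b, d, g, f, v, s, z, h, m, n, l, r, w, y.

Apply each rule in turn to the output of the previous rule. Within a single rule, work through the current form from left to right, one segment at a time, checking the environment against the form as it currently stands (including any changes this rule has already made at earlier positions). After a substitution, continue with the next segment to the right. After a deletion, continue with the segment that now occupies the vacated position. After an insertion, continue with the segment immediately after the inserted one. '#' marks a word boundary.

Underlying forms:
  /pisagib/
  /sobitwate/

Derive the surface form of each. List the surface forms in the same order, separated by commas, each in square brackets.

[psahp], [sovtwati]

/pisagib/:
  A Final Obstruent Devoicing: [pisagib] → [pisagip]
  B Final Vowel Raising: no change — [pisagip]
  C Spirantization: [pisagip] → [pisahip]
  D Velar Palatalization: no change — [pisahip]
  E Medial Vowel Deletion: [pisahip] → [psahp]
/sobitwate/:
  A Final Obstruent Devoicing: no change — [sobitwate]
  B Final Vowel Raising: [sobitwate] → [sobitwati]
  C Spirantization: [sobitwati] → [sovitwati]
  D Velar Palatalization: no change — [sovitwati]
  E Medial Vowel Deletion: [sovitwati] → [sovtwati]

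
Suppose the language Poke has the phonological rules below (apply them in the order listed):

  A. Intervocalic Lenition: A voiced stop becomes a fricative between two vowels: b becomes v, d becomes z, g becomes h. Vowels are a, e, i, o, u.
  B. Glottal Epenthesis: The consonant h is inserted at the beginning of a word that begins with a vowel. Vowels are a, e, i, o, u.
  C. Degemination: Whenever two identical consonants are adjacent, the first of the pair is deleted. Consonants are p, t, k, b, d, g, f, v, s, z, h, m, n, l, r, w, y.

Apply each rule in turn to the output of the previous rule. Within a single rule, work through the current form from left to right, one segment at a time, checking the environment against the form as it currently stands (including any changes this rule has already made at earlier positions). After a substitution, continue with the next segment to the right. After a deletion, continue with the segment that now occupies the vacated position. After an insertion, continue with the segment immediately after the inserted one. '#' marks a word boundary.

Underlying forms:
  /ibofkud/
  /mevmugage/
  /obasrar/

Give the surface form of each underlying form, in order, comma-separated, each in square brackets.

[hivofkud], [mevmuhahe], [hovasrar]

/ibofkud/:
  A Intervocalic Lenition: [ibofkud] → [ivofkud]
  B Glottal Epenthesis: [ivofkud] → [hivofkud]
  C Degemination: no change — [hivofkud]
/mevmugage/:
  A Intervocalic Lenition: [mevmugage] → [mevmuhahe]
  B Glottal Epenthesis: no change — [mevmuhahe]
  C Degemination: no change — [mevmuhahe]
/obasrar/:
  A Intervocalic Lenition: [obasrar] → [ovasrar]
  B Glottal Epenthesis: [ovasrar] → [hovasrar]
  C Degemination: no change — [hovasrar]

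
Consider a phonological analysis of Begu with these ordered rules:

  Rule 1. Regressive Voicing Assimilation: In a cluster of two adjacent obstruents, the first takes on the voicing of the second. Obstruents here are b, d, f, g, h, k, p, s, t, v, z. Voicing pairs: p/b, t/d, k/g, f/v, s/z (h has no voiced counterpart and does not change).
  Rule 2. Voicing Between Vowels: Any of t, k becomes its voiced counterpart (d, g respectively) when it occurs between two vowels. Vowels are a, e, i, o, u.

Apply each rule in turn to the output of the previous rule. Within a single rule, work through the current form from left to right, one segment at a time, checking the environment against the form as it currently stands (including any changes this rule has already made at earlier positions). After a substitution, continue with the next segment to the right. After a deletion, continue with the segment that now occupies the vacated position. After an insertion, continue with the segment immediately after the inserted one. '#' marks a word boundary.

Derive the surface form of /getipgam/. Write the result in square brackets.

[gedibgam]

Rule 1 Regressive Voicing Assimilation: [getipgam] → [getibgam]
Rule 2 Voicing Between Vowels: [getibgam] → [gedibgam]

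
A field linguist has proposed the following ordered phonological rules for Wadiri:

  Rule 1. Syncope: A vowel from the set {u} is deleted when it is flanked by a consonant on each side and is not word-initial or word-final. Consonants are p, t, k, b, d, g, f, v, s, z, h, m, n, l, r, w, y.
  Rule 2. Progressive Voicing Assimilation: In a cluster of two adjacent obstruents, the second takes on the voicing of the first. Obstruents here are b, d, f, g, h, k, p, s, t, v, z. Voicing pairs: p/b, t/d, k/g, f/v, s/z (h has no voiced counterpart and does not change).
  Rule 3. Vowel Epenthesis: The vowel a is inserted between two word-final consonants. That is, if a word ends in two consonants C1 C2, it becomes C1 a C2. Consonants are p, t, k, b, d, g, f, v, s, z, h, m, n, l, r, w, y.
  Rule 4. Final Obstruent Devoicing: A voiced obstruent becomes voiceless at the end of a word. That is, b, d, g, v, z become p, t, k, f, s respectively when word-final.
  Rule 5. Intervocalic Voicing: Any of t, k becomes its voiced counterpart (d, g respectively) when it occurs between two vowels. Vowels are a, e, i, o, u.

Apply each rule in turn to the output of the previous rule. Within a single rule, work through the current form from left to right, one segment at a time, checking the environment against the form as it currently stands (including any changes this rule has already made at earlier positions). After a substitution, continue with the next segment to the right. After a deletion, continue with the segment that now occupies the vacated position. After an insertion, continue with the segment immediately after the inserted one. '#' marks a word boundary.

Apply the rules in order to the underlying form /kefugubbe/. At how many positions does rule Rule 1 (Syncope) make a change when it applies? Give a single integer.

2

Rule 1 Syncope: [kefugubbe] → [kefgbbe]
Rule 2 Progressive Voicing Assimilation: [kefgbbe] → [kefkppe]
Rule 3 Vowel Epenthesis: no change — [kefkppe]
Rule 4 Final Obstruent Devoicing: no change — [kefkppe]
Rule 5 Intervocalic Voicing: no change — [kefkppe]
Rule Rule 1 changed 2 position(s).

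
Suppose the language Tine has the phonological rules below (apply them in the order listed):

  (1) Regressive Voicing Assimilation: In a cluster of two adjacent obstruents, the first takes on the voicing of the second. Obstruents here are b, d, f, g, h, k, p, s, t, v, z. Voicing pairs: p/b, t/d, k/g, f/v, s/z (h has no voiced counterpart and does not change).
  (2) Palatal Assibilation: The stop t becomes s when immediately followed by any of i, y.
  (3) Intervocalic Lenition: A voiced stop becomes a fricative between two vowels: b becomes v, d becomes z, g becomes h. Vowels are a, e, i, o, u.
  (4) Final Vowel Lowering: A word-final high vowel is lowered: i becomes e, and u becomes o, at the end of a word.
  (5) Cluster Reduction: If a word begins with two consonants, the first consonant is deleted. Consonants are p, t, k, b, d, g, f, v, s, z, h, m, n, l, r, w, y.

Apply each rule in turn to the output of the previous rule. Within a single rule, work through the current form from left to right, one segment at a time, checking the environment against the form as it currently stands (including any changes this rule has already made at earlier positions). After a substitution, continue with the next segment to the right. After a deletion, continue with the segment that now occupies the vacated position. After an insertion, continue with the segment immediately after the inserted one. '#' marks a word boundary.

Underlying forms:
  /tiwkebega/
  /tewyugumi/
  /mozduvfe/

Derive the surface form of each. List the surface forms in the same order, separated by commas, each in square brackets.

/tiwkebega/:
  (1) Regressive Voicing Assimilation: no change — [tiwkebega]
  (2) Palatal Assibilation: [tiwkebega] → [siwkebega]
  (3) Intervocalic Lenition: [siwkebega] → [siwkeveha]
  (4) Final Vowel Lowering: no change — [siwkeveha]
  (5) Cluster Reduction: no change — [siwkeveha]
/tewyugumi/:
  (1) Regressive Voicing Assimilation: no change — [tewyugumi]
  (2) Palatal Assibilation: no change — [tewyugumi]
  (3) Intervocalic Lenition: [tewyugumi] → [tewyuhumi]
  (4) Final Vowel Lowering: [tewyuhumi] → [tewyuhume]
  (5) Cluster Reduction: no change — [tewyuhume]
/mozduvfe/:
  (1) Regressive Voicing Assimilation: [mozduvfe] → [mozduffe]
  (2) Palatal Assibilation: no change — [mozduffe]
  (3) Intervocalic Lenition: no change — [mozduffe]
  (4) Final Vowel Lowering: no change — [mozduffe]
  (5) Cluster Reduction: no change — [mozduffe]

[siwkeveha], [tewyuhume], [mozduffe]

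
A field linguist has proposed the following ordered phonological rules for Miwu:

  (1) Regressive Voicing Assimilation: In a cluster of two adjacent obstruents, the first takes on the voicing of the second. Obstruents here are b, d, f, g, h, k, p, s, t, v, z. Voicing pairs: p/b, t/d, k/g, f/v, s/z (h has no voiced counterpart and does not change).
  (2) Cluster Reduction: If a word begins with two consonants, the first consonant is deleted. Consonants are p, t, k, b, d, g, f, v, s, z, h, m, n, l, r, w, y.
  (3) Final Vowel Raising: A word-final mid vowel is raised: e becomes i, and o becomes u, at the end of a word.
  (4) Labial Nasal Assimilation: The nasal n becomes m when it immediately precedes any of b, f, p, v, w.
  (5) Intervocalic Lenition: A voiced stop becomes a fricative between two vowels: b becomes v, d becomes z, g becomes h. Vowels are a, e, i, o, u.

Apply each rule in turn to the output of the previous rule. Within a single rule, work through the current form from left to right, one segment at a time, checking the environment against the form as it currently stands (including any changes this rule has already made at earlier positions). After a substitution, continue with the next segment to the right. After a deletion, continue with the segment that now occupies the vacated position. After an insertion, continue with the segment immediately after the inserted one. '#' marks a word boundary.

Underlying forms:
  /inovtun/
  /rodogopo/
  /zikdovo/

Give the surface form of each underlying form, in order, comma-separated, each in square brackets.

[inoftun], [rozohopu], [zigdovu]

/inovtun/:
  (1) Regressive Voicing Assimilation: [inovtun] → [inoftun]
  (2) Cluster Reduction: no change — [inoftun]
  (3) Final Vowel Raising: no change — [inoftun]
  (4) Labial Nasal Assimilation: no change — [inoftun]
  (5) Intervocalic Lenition: no change — [inoftun]
/rodogopo/:
  (1) Regressive Voicing Assimilation: no change — [rodogopo]
  (2) Cluster Reduction: no change — [rodogopo]
  (3) Final Vowel Raising: [rodogopo] → [rodogopu]
  (4) Labial Nasal Assimilation: no change — [rodogopu]
  (5) Intervocalic Lenition: [rodogopu] → [rozohopu]
/zikdovo/:
  (1) Regressive Voicing Assimilation: [zikdovo] → [zigdovo]
  (2) Cluster Reduction: no change — [zigdovo]
  (3) Final Vowel Raising: [zigdovo] → [zigdovu]
  (4) Labial Nasal Assimilation: no change — [zigdovu]
  (5) Intervocalic Lenition: no change — [zigdovu]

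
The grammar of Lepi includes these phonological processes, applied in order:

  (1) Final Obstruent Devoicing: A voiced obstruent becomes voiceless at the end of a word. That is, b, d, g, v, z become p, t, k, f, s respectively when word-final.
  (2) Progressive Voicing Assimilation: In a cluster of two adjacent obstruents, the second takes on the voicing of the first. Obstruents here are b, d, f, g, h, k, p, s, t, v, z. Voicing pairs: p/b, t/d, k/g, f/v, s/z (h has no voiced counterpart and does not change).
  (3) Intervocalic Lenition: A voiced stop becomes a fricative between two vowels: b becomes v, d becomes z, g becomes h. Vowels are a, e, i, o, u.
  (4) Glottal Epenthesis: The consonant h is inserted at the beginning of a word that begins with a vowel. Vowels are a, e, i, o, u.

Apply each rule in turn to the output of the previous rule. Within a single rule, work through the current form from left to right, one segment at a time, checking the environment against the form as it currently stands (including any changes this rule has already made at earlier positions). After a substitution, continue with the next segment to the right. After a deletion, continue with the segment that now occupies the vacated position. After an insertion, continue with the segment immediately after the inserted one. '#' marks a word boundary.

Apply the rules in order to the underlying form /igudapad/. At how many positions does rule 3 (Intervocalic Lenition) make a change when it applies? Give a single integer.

(1) Final Obstruent Devoicing: [igudapad] → [igudapat]
(2) Progressive Voicing Assimilation: no change — [igudapat]
(3) Intervocalic Lenition: [igudapat] → [ihuzapat]
(4) Glottal Epenthesis: [ihuzapat] → [hihuzapat]
Rule 3 changed 2 position(s).

2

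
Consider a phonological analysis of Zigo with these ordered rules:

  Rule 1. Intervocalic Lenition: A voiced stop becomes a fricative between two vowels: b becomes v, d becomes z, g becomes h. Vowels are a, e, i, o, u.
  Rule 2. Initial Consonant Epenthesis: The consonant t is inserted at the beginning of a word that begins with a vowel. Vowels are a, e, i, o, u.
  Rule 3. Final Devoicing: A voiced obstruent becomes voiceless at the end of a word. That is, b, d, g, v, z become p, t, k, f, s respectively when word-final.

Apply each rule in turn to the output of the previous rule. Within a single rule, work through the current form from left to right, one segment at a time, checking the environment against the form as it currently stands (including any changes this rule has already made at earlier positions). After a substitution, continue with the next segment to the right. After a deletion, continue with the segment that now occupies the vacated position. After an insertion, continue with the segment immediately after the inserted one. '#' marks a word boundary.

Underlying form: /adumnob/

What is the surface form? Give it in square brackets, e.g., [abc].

[tazumnop]

Rule 1 Intervocalic Lenition: [adumnob] → [azumnob]
Rule 2 Initial Consonant Epenthesis: [azumnob] → [tazumnob]
Rule 3 Final Devoicing: [tazumnob] → [tazumnop]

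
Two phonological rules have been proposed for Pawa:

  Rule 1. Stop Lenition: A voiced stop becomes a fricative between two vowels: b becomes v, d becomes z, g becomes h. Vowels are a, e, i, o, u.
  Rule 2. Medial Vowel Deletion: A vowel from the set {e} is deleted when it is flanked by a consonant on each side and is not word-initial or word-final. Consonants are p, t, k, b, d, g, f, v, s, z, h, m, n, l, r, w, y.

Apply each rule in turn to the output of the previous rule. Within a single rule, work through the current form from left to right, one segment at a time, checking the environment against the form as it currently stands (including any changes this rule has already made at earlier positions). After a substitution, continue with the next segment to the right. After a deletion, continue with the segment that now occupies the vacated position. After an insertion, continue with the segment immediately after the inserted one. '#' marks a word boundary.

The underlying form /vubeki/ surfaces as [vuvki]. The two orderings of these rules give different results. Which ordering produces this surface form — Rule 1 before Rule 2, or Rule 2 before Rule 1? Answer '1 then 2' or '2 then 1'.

Order 1 then 2:
  1 Stop Lenition: [vubeki] → [vuveki]
  2 Medial Vowel Deletion: [vuveki] → [vuvki]
  result: [vuvki]
Order 2 then 1:
  2 Medial Vowel Deletion: [vubeki] → [vubki]
  1 Stop Lenition: no change — [vubki]
  result: [vubki]

1 then 2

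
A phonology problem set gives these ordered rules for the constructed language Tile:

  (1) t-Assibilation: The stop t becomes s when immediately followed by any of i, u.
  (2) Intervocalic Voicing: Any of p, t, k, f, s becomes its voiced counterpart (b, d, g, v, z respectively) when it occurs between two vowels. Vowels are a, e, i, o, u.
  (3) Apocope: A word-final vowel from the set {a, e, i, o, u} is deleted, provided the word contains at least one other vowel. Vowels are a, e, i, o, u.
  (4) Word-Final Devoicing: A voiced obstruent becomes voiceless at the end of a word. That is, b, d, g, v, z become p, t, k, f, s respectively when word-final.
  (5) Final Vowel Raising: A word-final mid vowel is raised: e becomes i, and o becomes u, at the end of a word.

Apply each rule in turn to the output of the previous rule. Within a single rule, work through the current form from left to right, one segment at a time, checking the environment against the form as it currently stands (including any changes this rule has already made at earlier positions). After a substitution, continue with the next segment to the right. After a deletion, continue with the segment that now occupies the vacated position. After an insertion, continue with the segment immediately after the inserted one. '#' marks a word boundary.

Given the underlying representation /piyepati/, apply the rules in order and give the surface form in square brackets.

[piyebas]

(1) t-Assibilation: [piyepati] → [piyepasi]
(2) Intervocalic Voicing: [piyepasi] → [piyebazi]
(3) Apocope: [piyebazi] → [piyebaz]
(4) Word-Final Devoicing: [piyebaz] → [piyebas]
(5) Final Vowel Raising: no change — [piyebas]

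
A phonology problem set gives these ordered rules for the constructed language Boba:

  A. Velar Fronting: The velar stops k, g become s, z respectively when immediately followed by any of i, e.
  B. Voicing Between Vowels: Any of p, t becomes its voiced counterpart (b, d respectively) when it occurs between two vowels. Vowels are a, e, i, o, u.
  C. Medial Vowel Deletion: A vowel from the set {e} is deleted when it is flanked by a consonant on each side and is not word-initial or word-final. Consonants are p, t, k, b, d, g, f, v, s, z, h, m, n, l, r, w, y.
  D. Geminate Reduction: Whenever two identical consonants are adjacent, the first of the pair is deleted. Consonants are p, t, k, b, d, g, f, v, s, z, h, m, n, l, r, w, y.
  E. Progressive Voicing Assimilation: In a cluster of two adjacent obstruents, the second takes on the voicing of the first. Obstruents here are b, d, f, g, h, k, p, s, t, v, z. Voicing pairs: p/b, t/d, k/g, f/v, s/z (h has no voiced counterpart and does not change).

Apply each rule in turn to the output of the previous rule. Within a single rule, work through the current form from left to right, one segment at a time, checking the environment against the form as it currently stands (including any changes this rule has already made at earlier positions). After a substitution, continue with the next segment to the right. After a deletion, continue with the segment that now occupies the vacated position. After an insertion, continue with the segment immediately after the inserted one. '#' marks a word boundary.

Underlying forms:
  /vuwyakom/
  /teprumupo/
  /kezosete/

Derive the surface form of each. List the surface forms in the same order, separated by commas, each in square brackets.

/vuwyakom/:
  A Velar Fronting: no change — [vuwyakom]
  B Voicing Between Vowels: no change — [vuwyakom]
  C Medial Vowel Deletion: no change — [vuwyakom]
  D Geminate Reduction: no change — [vuwyakom]
  E Progressive Voicing Assimilation: no change — [vuwyakom]
/teprumupo/:
  A Velar Fronting: no change — [teprumupo]
  B Voicing Between Vowels: [teprumupo] → [teprumubo]
  C Medial Vowel Deletion: [teprumubo] → [tprumubo]
  D Geminate Reduction: no change — [tprumubo]
  E Progressive Voicing Assimilation: no change — [tprumubo]
/kezosete/:
  A Velar Fronting: [kezosete] → [sezosete]
  B Voicing Between Vowels: [sezosete] → [sezosede]
  C Medial Vowel Deletion: [sezosede] → [szosde]
  D Geminate Reduction: no change — [szosde]
  E Progressive Voicing Assimilation: [szosde] → [ssoste]

[vuwyakom], [tprumubo], [ssoste]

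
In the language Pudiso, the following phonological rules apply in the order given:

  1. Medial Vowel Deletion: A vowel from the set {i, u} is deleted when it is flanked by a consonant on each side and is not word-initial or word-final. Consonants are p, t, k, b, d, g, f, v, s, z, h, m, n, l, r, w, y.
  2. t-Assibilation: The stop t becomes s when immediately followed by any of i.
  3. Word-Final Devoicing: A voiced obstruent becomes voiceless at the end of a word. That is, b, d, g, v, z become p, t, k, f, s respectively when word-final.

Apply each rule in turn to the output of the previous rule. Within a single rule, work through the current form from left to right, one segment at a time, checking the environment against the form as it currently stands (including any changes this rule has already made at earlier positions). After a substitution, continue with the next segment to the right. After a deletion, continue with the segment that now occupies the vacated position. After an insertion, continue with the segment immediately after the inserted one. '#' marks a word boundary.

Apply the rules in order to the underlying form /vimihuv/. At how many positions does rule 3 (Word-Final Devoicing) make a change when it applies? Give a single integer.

1 Medial Vowel Deletion: [vimihuv] → [vmhv]
2 t-Assibilation: no change — [vmhv]
3 Word-Final Devoicing: [vmhv] → [vmhf]
Rule 3 changed 1 position(s).

1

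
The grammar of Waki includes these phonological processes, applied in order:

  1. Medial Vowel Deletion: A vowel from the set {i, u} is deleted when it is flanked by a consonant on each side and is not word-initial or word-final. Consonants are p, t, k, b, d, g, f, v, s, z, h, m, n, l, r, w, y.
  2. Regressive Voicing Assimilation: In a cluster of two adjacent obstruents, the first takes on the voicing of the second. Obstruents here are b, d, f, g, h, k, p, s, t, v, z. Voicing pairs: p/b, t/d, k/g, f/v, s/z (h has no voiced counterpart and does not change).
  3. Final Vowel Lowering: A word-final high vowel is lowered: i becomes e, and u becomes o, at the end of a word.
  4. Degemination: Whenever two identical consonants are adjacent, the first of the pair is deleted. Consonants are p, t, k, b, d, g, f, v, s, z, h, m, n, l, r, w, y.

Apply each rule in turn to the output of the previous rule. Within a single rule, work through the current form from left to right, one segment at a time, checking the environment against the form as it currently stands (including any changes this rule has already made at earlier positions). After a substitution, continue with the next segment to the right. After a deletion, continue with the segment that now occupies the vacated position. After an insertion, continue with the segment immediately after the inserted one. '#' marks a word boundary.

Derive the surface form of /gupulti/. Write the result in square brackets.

1 Medial Vowel Deletion: [gupulti] → [gplti]
2 Regressive Voicing Assimilation: [gplti] → [kplti]
3 Final Vowel Lowering: [kplti] → [kplte]
4 Degemination: no change — [kplte]

[kplte]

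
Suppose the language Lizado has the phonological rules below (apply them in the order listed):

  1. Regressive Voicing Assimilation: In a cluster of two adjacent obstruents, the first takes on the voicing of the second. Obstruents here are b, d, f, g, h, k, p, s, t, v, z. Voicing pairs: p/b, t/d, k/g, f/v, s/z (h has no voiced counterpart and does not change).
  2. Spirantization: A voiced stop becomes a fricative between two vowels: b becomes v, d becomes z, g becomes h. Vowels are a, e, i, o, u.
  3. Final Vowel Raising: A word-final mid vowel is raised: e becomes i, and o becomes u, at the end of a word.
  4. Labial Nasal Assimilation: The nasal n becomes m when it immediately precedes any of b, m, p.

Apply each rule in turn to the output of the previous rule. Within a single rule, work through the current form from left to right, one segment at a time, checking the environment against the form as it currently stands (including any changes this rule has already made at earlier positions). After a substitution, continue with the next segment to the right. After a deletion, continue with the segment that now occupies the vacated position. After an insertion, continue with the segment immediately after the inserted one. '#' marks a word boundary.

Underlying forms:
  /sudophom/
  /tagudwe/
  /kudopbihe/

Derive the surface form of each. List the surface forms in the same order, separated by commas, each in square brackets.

/sudophom/:
  1 Regressive Voicing Assimilation: no change — [sudophom]
  2 Spirantization: [sudophom] → [suzophom]
  3 Final Vowel Raising: no change — [suzophom]
  4 Labial Nasal Assimilation: no change — [suzophom]
/tagudwe/:
  1 Regressive Voicing Assimilation: no change — [tagudwe]
  2 Spirantization: [tagudwe] → [tahudwe]
  3 Final Vowel Raising: [tahudwe] → [tahudwi]
  4 Labial Nasal Assimilation: no change — [tahudwi]
/kudopbihe/:
  1 Regressive Voicing Assimilation: [kudopbihe] → [kudobbihe]
  2 Spirantization: [kudobbihe] → [kuzobbihe]
  3 Final Vowel Raising: [kuzobbihe] → [kuzobbihi]
  4 Labial Nasal Assimilation: no change — [kuzobbihi]

[suzophom], [tahudwi], [kuzobbihi]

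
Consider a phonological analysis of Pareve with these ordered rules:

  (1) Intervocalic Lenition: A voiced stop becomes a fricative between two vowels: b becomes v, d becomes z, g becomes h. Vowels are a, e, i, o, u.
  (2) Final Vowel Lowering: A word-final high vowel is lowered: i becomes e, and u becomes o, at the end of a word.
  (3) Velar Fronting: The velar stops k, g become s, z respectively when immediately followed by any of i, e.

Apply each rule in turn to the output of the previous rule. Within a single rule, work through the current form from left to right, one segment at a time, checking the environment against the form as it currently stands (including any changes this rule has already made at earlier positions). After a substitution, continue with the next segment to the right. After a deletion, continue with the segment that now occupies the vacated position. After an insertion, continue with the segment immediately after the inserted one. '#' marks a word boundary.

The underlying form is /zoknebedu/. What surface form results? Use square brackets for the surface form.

[zoknevezo]

(1) Intervocalic Lenition: [zoknebedu] → [zoknevezu]
(2) Final Vowel Lowering: [zoknevezu] → [zoknevezo]
(3) Velar Fronting: no change — [zoknevezo]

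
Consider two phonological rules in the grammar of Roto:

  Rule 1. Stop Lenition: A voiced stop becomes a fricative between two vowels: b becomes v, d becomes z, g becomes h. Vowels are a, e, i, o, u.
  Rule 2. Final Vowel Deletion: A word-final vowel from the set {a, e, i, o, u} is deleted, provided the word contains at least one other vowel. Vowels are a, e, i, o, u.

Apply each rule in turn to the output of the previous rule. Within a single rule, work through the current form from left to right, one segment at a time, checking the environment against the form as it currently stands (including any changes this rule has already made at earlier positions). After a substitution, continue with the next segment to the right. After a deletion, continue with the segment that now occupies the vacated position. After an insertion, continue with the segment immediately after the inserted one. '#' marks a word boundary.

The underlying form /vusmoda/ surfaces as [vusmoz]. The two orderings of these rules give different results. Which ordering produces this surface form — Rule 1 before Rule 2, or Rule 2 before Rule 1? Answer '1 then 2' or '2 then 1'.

Order 1 then 2:
  1 Stop Lenition: [vusmoda] → [vusmoza]
  2 Final Vowel Deletion: [vusmoza] → [vusmoz]
  result: [vusmoz]
Order 2 then 1:
  2 Final Vowel Deletion: [vusmoda] → [vusmod]
  1 Stop Lenition: no change — [vusmod]
  result: [vusmod]

1 then 2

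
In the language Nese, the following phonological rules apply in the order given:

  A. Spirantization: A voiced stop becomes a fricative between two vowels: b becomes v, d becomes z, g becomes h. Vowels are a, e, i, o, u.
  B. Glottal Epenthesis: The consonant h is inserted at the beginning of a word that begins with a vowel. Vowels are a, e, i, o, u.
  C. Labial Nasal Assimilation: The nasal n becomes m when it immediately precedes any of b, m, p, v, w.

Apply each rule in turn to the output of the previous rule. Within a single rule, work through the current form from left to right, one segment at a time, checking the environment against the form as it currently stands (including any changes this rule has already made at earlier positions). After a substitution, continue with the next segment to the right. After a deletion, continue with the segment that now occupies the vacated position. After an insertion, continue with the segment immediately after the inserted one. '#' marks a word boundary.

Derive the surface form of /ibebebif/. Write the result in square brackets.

[hivevevif]

A Spirantization: [ibebebif] → [ivevevif]
B Glottal Epenthesis: [ivevevif] → [hivevevif]
C Labial Nasal Assimilation: no change — [hivevevif]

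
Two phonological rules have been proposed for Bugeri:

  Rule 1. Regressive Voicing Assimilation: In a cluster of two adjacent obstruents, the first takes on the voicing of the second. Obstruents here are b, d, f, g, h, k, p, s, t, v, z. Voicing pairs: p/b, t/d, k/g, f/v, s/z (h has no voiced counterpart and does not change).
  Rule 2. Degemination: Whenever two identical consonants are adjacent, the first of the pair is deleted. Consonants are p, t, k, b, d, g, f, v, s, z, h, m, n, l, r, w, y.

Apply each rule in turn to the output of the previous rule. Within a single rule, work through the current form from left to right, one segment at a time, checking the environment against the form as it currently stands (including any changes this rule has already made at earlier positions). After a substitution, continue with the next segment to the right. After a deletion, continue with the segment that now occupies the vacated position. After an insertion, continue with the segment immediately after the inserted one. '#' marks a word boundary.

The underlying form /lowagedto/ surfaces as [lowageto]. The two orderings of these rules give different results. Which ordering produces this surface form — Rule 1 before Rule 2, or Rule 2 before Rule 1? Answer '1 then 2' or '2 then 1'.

1 then 2

Order 1 then 2:
  1 Regressive Voicing Assimilation: [lowagedto] → [lowagetto]
  2 Degemination: [lowagetto] → [lowageto]
  result: [lowageto]
Order 2 then 1:
  2 Degemination: no change — [lowagedto]
  1 Regressive Voicing Assimilation: [lowagedto] → [lowagetto]
  result: [lowagetto]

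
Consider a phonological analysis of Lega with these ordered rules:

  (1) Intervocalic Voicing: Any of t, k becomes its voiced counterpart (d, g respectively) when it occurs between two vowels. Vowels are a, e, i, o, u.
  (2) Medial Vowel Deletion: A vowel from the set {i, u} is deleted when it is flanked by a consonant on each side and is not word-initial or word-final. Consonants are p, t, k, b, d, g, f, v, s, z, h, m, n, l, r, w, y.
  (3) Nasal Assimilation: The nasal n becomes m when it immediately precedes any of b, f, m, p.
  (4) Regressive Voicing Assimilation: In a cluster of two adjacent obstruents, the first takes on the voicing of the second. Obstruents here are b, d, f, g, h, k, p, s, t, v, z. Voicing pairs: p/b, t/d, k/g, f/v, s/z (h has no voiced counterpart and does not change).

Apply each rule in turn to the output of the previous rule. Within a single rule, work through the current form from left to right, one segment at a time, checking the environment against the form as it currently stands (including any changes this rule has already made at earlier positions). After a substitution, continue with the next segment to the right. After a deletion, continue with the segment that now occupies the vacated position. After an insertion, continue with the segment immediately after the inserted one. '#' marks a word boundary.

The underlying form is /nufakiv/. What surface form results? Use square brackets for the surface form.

[mfagv]

(1) Intervocalic Voicing: [nufakiv] → [nufagiv]
(2) Medial Vowel Deletion: [nufagiv] → [nfagv]
(3) Nasal Assimilation: [nfagv] → [mfagv]
(4) Regressive Voicing Assimilation: no change — [mfagv]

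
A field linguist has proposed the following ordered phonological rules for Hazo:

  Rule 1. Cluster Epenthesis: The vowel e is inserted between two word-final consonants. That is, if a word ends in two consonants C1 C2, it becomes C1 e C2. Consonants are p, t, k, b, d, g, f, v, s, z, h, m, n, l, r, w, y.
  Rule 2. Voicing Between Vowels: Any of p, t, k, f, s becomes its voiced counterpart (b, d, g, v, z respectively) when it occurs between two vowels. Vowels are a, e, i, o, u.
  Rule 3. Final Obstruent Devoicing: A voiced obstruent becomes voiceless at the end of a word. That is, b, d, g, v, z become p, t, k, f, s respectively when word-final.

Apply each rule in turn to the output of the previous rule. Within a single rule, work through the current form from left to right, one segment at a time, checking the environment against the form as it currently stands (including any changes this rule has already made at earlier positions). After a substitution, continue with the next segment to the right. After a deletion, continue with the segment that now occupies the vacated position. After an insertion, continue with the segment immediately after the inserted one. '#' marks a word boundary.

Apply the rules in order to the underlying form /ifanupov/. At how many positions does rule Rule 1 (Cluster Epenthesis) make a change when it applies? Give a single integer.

0

Rule 1 Cluster Epenthesis: no change — [ifanupov]
Rule 2 Voicing Between Vowels: [ifanupov] → [ivanubov]
Rule 3 Final Obstruent Devoicing: [ivanubov] → [ivanubof]
Rule Rule 1 changed 0 position(s).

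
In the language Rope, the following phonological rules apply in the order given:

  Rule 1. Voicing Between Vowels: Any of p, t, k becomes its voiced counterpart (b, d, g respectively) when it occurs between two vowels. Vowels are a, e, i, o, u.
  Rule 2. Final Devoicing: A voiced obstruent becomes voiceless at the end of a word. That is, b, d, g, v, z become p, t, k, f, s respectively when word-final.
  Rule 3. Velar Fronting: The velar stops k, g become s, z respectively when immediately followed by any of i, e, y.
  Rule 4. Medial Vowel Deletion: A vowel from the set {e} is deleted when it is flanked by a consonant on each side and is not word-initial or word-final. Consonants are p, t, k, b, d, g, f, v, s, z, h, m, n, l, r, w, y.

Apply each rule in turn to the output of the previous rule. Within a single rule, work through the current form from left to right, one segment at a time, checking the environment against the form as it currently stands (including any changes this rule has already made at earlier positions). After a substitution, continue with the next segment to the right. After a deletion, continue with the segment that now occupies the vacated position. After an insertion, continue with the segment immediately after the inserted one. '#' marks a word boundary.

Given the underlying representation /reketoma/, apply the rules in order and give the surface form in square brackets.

Rule 1 Voicing Between Vowels: [reketoma] → [regedoma]
Rule 2 Final Devoicing: no change — [regedoma]
Rule 3 Velar Fronting: [regedoma] → [rezedoma]
Rule 4 Medial Vowel Deletion: [rezedoma] → [rzdoma]

[rzdoma]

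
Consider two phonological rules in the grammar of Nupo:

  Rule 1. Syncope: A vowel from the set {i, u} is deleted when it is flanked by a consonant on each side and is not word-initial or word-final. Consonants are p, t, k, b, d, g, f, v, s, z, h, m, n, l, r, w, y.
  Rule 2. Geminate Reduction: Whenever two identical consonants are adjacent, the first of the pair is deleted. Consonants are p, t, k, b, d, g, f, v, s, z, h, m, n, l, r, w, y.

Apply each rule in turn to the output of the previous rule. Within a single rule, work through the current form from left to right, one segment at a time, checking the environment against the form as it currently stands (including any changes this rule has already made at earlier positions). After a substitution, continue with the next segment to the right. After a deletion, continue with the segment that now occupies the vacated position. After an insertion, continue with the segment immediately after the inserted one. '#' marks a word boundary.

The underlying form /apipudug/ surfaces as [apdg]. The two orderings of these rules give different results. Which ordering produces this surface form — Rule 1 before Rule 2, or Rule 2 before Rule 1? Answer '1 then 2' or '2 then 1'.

Order 1 then 2:
  1 Syncope: [apipudug] → [appdg]
  2 Geminate Reduction: [appdg] → [apdg]
  result: [apdg]
Order 2 then 1:
  2 Geminate Reduction: no change — [apipudug]
  1 Syncope: [apipudug] → [appdg]
  result: [appdg]

1 then 2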